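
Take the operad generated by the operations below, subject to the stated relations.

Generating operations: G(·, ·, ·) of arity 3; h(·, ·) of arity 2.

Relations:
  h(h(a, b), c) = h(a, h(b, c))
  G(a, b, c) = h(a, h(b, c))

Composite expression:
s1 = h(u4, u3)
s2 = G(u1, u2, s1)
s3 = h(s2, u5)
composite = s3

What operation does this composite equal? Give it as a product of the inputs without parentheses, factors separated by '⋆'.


u1 ⋆ u2 ⋆ u4 ⋆ u3 ⋆ u5


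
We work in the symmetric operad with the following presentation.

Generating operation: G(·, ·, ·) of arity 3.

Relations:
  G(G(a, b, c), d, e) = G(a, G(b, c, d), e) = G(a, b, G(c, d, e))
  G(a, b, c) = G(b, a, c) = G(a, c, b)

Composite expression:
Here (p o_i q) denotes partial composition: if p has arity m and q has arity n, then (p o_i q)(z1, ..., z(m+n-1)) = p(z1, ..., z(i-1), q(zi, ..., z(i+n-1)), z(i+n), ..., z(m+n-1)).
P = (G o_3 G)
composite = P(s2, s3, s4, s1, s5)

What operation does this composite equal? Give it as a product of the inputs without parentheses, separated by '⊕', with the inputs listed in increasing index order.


Key point: G commutes, so take the s-inputs in any fixed order.
G(s4, s1, s5) linearizes to s4 ⊕ s1 ⊕ s5
G(s2, s3, G(s4, s1, s5)) linearizes to s2 ⊕ s3 ⊕ s4 ⊕ s1 ⊕ s5
rearranged into index order: s1 ⊕ s2 ⊕ s3 ⊕ s4 ⊕ s5

s1 ⊕ s2 ⊕ s3 ⊕ s4 ⊕ s5


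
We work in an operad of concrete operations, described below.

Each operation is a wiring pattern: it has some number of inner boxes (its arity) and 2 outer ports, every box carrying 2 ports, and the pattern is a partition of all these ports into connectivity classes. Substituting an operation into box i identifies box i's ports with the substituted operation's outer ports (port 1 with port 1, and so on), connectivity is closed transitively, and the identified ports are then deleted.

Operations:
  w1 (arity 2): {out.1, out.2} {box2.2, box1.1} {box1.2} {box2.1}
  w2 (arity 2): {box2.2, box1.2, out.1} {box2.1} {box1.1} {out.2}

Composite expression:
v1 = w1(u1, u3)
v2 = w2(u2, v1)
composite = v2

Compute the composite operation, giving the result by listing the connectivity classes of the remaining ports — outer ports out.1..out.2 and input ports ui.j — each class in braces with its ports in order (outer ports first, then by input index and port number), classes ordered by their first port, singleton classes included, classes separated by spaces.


{out.1, u2.2} {out.2} {u1.1, u3.2} {u1.2} {u2.1} {u3.1}

Connectivity passes through glued w2-boundaries; trace each wire chain.
stage w1: inputs (u1, u3), connectivity {out.1, out.2} {u1.1, u3.2} {u1.2} {u3.1}, out.j its boundary
stage w2: inputs (u2, u1, u3), connectivity {out.1, u2.2} {out.2} {u1.1, u3.2} {u1.2} {u2.1} {u3.1}, out.j its boundary


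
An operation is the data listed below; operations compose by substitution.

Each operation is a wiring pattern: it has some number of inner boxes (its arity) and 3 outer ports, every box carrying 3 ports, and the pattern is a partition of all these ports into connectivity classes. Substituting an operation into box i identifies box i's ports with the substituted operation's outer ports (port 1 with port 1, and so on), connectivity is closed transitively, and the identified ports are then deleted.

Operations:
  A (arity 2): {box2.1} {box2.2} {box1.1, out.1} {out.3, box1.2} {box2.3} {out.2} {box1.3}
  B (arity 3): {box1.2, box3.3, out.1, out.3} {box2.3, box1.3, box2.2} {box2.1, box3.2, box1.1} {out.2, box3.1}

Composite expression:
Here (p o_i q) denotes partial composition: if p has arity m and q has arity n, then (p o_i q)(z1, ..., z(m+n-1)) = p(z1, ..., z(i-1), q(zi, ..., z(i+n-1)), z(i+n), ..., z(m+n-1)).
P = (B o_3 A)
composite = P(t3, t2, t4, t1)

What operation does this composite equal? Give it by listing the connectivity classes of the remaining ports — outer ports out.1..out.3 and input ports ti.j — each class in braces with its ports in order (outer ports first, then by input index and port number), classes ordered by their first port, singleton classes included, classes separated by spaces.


{out.1, out.3, t3.2, t4.2} {out.2, t4.1} {t1.1} {t1.2} {t1.3} {t2.1, t3.1} {t2.2, t2.3, t3.3} {t4.3}

Connectivity passes through glued B-boundaries; trace each wire chain.
the subtree at A composes to {out.1, t4.1} {out.2} {out.3, t4.2} {t1.1} {t1.2} {t1.3} {t4.3} on (t4, t1); out.j = own outer ports
the subtree at B composes to {out.1, out.3, t3.2, t4.2} {out.2, t4.1} {t1.1} {t1.2} {t1.3} {t2.1, t3.1} {t2.2, t2.3, t3.3} {t4.3} on (t3, t2, t4, t1); out.j = own outer ports


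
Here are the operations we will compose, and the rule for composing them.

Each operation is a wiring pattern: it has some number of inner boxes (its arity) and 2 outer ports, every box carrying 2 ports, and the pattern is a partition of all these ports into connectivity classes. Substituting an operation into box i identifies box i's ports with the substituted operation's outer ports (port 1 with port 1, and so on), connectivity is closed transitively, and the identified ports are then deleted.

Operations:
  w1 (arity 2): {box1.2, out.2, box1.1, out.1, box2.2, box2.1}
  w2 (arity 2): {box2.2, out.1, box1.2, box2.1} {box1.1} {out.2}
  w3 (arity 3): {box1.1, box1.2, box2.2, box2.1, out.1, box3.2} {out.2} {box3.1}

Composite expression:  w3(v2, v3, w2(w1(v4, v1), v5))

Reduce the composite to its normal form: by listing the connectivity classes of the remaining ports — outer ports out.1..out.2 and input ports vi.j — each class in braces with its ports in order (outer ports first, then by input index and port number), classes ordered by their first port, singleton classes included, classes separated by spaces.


{out.1, v2.1, v2.2, v3.1, v3.2} {out.2} {v1.1, v1.2, v4.1, v4.2, v5.1, v5.2}

Two ports join when wires chain via w3-identified ports.
w1 over (v4, v1) gives {out.1, out.2, v1.1, v1.2, v4.1, v4.2}, out.j being that stage's outer ports
w2 over (v4, v1, v5) gives {out.1, v1.1, v1.2, v4.1, v4.2, v5.1, v5.2} {out.2}, out.j being that stage's outer ports
w3 over (v2, v3, v4, v1, v5) gives {out.1, v2.1, v2.2, v3.1, v3.2} {out.2} {v1.1, v1.2, v4.1, v4.2, v5.1, v5.2}, out.j being that stage's outer ports


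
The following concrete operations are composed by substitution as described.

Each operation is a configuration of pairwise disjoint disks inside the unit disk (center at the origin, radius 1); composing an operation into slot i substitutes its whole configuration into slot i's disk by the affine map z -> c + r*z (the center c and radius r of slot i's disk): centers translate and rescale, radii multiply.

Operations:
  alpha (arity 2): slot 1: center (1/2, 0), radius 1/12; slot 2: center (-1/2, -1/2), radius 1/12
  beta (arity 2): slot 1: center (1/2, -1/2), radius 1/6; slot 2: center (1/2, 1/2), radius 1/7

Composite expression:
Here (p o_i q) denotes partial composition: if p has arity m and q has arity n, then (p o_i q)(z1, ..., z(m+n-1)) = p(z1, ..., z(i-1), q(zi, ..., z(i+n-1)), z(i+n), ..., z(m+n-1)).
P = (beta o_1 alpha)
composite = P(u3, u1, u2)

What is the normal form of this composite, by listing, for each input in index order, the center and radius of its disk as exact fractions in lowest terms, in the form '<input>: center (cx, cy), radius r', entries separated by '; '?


Affine substitution under beta: radii multiply and u-centers shift.
input u3: composing its 2 substitution steps yields center (7/12, -1/2), radius 1/72
input u1: composing its 2 substitution steps yields center (5/12, -7/12), radius 1/72
input u2: composing its 1 substitution step yields center (1/2, 1/2), radius 1/7

u1: center (5/12, -7/12), radius 1/72; u2: center (1/2, 1/2), radius 1/7; u3: center (7/12, -1/2), radius 1/72


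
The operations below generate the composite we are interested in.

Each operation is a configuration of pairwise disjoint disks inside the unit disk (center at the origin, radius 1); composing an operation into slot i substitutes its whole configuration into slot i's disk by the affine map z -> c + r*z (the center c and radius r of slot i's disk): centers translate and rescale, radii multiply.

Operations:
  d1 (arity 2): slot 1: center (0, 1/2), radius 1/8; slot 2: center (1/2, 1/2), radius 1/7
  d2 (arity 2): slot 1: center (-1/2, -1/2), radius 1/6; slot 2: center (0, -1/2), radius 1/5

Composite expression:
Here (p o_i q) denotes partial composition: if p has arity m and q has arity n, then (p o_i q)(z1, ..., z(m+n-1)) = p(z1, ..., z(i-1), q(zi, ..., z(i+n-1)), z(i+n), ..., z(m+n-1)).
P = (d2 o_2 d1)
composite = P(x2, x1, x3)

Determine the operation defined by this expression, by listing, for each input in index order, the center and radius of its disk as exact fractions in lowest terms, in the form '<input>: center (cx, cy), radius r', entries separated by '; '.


x1: center (0, -2/5), radius 1/40; x2: center (-1/2, -1/2), radius 1/6; x3: center (1/10, -2/5), radius 1/35


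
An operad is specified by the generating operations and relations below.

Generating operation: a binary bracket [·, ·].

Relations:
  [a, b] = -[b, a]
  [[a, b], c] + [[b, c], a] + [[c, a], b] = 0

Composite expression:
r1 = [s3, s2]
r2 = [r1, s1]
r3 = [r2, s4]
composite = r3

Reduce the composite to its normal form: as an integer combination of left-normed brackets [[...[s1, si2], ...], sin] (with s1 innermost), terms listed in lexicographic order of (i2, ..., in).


[[[s1, s2], s3], s4] - [[[s1, s3], s2], s4]

Expand each bracket as ab - ba; the s1-initial words give the coefficients.
Composite bracket: [[[s3, s2], s1], s4]
Under [a, b] = ab - ba we get 8 signed associative words (2^3 = 8).
Collect the words opening with s1:
  word s1s2s3s4 has sign +1, contributing +[[[s1, s2], s3], s4]
  word s1s3s2s4 has sign -1, contributing -[[[s1, s3], s2], s4]


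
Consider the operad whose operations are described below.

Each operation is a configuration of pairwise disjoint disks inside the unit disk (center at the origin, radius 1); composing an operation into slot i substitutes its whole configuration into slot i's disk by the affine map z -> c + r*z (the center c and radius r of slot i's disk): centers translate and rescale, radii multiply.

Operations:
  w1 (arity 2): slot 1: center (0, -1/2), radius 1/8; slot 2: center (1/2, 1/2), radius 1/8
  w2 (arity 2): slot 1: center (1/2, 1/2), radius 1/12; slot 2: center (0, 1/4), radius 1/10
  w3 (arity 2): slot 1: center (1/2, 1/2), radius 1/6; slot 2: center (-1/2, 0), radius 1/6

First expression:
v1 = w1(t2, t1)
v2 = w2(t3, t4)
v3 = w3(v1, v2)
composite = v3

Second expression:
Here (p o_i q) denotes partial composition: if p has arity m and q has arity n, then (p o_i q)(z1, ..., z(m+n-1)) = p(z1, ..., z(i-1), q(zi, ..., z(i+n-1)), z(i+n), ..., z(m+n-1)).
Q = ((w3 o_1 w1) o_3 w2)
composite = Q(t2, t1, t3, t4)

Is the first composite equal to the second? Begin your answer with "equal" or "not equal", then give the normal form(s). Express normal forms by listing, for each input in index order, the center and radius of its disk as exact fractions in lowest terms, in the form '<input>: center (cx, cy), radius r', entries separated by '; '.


equal; both compose to t1: center (7/12, 7/12), radius 1/48; t2: center (1/2, 5/12), radius 1/48; t3: center (-5/12, 1/12), radius 1/72; t4: center (-1/2, 1/24), radius 1/60


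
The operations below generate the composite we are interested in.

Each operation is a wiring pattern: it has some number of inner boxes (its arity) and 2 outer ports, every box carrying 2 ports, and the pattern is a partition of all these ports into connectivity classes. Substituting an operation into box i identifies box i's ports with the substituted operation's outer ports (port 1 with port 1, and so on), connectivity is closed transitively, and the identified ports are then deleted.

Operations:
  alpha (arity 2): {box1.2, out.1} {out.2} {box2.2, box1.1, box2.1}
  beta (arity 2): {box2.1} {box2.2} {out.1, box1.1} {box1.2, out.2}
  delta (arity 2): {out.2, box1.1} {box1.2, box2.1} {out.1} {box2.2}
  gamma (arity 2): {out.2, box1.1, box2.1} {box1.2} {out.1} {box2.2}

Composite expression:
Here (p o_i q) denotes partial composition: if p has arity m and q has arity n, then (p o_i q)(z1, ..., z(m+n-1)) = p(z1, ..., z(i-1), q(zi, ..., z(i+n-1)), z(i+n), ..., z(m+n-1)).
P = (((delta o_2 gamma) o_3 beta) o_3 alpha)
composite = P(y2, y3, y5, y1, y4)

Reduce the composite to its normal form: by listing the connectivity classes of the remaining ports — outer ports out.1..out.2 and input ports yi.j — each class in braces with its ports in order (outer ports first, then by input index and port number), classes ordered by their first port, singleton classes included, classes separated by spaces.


Treat the ports identified at delta as solder joints: merge, then drop.
through alpha, on inputs (y5, y1): {out.1, y5.2} {out.2} {y1.1, y1.2, y5.1} (out.j = stage outer ports)
through beta, on inputs (y5, y1, y4): {out.1, y5.2} {out.2} {y1.1, y1.2, y5.1} {y4.1} {y4.2} (out.j = stage outer ports)
through gamma, on inputs (y3, y5, y1, y4): {out.1} {out.2, y3.1, y5.2} {y1.1, y1.2, y5.1} {y3.2} {y4.1} {y4.2} (out.j = stage outer ports)
through delta, on inputs (y2, y3, y5, y1, y4): {out.1} {out.2, y2.1} {y1.1, y1.2, y5.1} {y2.2} {y3.1, y5.2} {y3.2} {y4.1} {y4.2} (out.j = stage outer ports)

{out.1} {out.2, y2.1} {y1.1, y1.2, y5.1} {y2.2} {y3.1, y5.2} {y3.2} {y4.1} {y4.2}


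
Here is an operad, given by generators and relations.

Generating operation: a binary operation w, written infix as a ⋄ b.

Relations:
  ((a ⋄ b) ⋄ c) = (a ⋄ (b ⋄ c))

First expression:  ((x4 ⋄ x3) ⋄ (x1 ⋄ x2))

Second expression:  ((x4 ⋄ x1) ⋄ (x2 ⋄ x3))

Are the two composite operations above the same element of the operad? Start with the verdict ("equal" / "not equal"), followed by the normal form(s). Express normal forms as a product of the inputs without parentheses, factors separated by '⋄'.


Normal form of the first expression: x4 ⋄ x3 ⋄ x1 ⋄ x2
Normal form of the second expression: x4 ⋄ x1 ⋄ x2 ⋄ x3
No match — not equal.

not equal; the first gives x4 ⋄ x3 ⋄ x1 ⋄ x2 and the second x4 ⋄ x1 ⋄ x2 ⋄ x3


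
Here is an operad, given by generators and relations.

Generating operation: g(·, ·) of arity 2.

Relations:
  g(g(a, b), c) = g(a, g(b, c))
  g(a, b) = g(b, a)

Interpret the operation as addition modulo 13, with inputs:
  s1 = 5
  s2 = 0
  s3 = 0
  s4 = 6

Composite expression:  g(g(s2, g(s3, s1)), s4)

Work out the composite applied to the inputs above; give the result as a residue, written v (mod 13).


11 (mod 13)

g(s3, s1) = 5
g(s2, g(s3, s1)) = 5
g(g(s2, g(s3, s1)), s4) = 11


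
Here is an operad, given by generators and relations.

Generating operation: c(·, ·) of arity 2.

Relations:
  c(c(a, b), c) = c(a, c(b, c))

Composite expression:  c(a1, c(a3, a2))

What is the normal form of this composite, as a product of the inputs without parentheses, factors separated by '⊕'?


The c-tree's shape is irrelevant; the a-reading-order decides.
c(a3, a2) collapses to a3 ⊕ a2
c(a1, c(a3, a2)) collapses to a1 ⊕ a3 ⊕ a2

a1 ⊕ a3 ⊕ a2


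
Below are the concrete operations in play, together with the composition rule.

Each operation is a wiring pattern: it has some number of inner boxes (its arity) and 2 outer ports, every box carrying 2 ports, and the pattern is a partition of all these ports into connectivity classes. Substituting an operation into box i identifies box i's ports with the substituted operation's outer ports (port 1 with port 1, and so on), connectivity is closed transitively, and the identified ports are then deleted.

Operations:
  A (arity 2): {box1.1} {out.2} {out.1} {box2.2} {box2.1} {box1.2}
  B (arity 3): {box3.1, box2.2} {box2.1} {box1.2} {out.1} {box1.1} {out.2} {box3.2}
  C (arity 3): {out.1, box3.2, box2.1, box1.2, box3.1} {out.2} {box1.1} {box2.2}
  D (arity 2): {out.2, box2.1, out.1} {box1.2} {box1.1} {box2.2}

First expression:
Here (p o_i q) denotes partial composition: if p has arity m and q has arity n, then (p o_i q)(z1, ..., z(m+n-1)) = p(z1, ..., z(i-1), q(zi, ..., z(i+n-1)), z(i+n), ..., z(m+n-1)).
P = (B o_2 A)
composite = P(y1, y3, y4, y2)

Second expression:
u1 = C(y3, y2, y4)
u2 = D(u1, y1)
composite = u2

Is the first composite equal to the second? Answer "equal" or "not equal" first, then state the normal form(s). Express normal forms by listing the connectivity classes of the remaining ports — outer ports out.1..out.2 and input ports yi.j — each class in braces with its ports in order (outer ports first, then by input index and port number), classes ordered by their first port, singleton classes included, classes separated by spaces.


not equal — first {out.1} {out.2} {y1.1} {y1.2} {y2.1} {y2.2} {y3.1} {y3.2} {y4.1} {y4.2}, second {out.1, out.2, y1.1} {y1.2} {y2.1, y3.2, y4.1, y4.2} {y2.2} {y3.1}

Reducing the first expression gives {out.1} {out.2} {y1.1} {y1.2} {y2.1} {y2.2} {y3.1} {y3.2} {y4.1} {y4.2}
Reducing the second expression gives {out.1, out.2, y1.1} {y1.2} {y2.1, y3.2, y4.1, y4.2} {y2.2} {y3.1}
Different reductions; not equal.


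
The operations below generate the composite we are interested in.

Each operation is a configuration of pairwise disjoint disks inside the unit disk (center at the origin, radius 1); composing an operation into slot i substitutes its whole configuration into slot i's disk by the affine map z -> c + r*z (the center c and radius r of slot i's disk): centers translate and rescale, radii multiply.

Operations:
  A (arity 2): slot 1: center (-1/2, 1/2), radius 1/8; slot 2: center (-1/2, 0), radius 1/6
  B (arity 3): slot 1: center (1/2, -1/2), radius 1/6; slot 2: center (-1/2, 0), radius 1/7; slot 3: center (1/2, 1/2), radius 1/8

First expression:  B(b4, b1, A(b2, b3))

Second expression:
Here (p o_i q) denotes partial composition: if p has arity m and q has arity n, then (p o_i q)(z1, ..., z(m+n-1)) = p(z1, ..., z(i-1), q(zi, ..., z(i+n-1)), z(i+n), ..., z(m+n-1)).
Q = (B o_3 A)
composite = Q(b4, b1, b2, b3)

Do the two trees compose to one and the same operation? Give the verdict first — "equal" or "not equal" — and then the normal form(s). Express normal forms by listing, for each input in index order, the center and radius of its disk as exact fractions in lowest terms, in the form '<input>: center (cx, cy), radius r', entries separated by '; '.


equal — both sides give b1: center (-1/2, 0), radius 1/7; b2: center (7/16, 9/16), radius 1/64; b3: center (7/16, 1/2), radius 1/48; b4: center (1/2, -1/2), radius 1/6


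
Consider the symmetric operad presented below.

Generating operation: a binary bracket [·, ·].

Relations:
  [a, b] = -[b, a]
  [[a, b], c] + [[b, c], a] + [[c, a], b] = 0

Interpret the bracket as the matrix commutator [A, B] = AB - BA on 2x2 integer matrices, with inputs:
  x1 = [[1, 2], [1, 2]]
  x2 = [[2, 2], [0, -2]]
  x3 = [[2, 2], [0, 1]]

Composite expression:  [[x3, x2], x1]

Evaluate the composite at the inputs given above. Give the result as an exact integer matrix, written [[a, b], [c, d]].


[[-6, -6], [0, 6]]

[x3, x2] = [[0, -6], [0, 0]]
[[x3, x2], x1] = [[-6, -6], [0, 6]]


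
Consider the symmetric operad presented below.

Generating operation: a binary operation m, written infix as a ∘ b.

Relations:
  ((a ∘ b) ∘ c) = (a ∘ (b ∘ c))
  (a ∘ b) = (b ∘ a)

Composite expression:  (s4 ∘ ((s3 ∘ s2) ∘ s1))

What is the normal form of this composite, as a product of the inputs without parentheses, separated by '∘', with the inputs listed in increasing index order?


Key point: m commutes, so take the s-inputs in any fixed order.
(s3 ∘ s2) reduces to s3 ∘ s2
((s3 ∘ s2) ∘ s1) reduces to s3 ∘ s2 ∘ s1
(s4 ∘ ((s3 ∘ s2) ∘ s1)) reduces to s4 ∘ s3 ∘ s2 ∘ s1
reordering the factors by index: s1 ∘ s2 ∘ s3 ∘ s4

s1 ∘ s2 ∘ s3 ∘ s4


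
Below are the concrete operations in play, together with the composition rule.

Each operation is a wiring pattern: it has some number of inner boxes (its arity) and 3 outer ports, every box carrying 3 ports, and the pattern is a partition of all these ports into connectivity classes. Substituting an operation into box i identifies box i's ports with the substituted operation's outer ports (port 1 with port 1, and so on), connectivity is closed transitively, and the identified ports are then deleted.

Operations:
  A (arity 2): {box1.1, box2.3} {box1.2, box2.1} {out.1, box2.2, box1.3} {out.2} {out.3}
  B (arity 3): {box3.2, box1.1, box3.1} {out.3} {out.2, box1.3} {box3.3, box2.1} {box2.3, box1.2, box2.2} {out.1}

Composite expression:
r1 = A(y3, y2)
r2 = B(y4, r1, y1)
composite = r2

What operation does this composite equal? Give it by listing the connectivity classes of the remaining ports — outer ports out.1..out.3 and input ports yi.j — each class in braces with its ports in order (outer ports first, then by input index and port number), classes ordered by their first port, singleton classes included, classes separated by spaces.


{out.1} {out.2, y4.3} {out.3} {y1.1, y1.2, y4.1} {y1.3, y2.2, y3.3} {y2.1, y3.2} {y2.3, y3.1} {y4.2}

Reachability decides: close wires over B-identified ports.
the subtree at A composes to {out.1, y2.2, y3.3} {out.2} {out.3} {y2.1, y3.2} {y2.3, y3.1} on (y3, y2); out.j = own outer ports
the subtree at B composes to {out.1} {out.2, y4.3} {out.3} {y1.1, y1.2, y4.1} {y1.3, y2.2, y3.3} {y2.1, y3.2} {y2.3, y3.1} {y4.2} on (y4, y3, y2, y1); out.j = own outer ports


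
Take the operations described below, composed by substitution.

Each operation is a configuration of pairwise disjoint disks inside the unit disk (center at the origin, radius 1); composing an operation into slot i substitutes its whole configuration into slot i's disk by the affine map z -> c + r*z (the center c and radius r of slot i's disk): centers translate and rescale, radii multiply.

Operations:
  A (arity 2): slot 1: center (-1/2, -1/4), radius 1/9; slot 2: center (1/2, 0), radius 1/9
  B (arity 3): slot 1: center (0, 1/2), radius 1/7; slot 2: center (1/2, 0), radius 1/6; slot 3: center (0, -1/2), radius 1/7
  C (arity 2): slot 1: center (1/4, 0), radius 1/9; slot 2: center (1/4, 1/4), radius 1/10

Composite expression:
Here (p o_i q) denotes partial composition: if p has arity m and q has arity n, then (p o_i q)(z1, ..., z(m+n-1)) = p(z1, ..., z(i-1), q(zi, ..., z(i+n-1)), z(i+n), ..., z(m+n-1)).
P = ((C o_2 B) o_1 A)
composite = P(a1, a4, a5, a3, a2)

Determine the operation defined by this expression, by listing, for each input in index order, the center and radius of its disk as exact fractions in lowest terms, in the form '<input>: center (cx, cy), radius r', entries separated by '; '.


a1: center (7/36, -1/36), radius 1/81; a2: center (1/4, 1/5), radius 1/70; a3: center (3/10, 1/4), radius 1/60; a4: center (11/36, 0), radius 1/81; a5: center (1/4, 3/10), radius 1/70

Below C, radii multiply path by path; the a-disk centers shift.
a1 passes through 2 substitutions, ending at center (7/36, -1/36), radius 1/81
a4 passes through 2 substitutions, ending at center (11/36, 0), radius 1/81
a5 passes through 2 substitutions, ending at center (1/4, 3/10), radius 1/70
a3 passes through 2 substitutions, ending at center (3/10, 1/4), radius 1/60
a2 passes through 2 substitutions, ending at center (1/4, 1/5), radius 1/70


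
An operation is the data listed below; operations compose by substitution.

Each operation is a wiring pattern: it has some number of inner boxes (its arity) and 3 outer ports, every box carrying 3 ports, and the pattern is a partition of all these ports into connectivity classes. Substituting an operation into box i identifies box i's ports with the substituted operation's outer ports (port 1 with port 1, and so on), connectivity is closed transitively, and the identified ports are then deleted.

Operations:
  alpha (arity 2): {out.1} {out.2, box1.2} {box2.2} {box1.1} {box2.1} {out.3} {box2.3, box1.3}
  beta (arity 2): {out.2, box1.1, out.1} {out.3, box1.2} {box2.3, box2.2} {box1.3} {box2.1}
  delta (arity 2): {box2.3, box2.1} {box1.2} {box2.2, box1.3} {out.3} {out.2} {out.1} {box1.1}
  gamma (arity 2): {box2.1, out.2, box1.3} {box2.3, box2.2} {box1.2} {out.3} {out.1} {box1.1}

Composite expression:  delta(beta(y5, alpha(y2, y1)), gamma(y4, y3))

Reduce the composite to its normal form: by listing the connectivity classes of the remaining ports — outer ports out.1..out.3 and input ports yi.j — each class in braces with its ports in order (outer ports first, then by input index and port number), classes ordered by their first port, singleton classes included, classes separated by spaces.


{out.1} {out.2} {out.3} {y1.1} {y1.2} {y1.3, y2.3} {y2.1} {y2.2} {y3.1, y4.3, y5.2} {y3.2, y3.3} {y4.1} {y4.2} {y5.1} {y5.3}

Reachability decides: close wires over delta-identified ports.
after alpha, the pattern on (y2, y1) reads {out.1} {out.2, y2.2} {out.3} {y1.1} {y1.2} {y1.3, y2.3} {y2.1} (out.j = its outer ports)
after beta, the pattern on (y5, y2, y1) reads {out.1, out.2, y5.1} {out.3, y5.2} {y1.1} {y1.2} {y1.3, y2.3} {y2.1} {y2.2} {y5.3} (out.j = its outer ports)
after gamma, the pattern on (y4, y3) reads {out.1} {out.2, y3.1, y4.3} {out.3} {y3.2, y3.3} {y4.1} {y4.2} (out.j = its outer ports)
after delta, the pattern on (y5, y2, y1, y4, y3) reads {out.1} {out.2} {out.3} {y1.1} {y1.2} {y1.3, y2.3} {y2.1} {y2.2} {y3.1, y4.3, y5.2} {y3.2, y3.3} {y4.1} {y4.2} {y5.1} {y5.3} (out.j = its outer ports)


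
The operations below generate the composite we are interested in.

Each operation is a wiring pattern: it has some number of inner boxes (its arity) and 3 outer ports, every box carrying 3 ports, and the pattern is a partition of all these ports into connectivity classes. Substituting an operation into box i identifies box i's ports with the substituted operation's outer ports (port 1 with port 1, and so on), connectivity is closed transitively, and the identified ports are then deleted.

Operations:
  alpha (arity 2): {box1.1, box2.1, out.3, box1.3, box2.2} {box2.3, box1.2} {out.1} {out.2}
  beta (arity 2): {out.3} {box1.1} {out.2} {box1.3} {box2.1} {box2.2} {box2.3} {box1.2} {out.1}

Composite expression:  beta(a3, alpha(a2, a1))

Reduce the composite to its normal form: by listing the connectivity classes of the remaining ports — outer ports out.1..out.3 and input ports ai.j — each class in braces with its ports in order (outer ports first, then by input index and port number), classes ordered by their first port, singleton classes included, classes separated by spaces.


{out.1} {out.2} {out.3} {a1.1, a1.2, a2.1, a2.3} {a1.3, a2.2} {a3.1} {a3.2} {a3.3}

Treat the ports identified at beta as solder joints: merge, then drop.
after alpha, the pattern on (a2, a1) reads {out.1} {out.2} {out.3, a1.1, a1.2, a2.1, a2.3} {a1.3, a2.2} (out.j = its outer ports)
after beta, the pattern on (a3, a2, a1) reads {out.1} {out.2} {out.3} {a1.1, a1.2, a2.1, a2.3} {a1.3, a2.2} {a3.1} {a3.2} {a3.3} (out.j = its outer ports)


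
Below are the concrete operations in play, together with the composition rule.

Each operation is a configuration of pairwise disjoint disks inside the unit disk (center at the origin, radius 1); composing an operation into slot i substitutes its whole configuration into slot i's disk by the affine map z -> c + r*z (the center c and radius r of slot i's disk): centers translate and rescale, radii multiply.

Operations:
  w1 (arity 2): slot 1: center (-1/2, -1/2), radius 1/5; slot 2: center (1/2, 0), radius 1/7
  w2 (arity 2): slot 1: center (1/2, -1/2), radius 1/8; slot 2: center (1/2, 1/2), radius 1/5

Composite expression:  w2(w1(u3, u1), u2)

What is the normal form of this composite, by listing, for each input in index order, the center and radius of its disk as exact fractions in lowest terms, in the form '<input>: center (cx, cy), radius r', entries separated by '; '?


u1: center (9/16, -1/2), radius 1/56; u2: center (1/2, 1/2), radius 1/5; u3: center (7/16, -9/16), radius 1/40

Each u-disk chains the slot maps above it in w2; radii multiply.
input u3: applying the 2 nested substitutions gives center (7/16, -9/16), radius 1/40
input u1: applying the 2 nested substitutions gives center (9/16, -1/2), radius 1/56
input u2: applying the 1 nested substitution gives center (1/2, 1/2), radius 1/5


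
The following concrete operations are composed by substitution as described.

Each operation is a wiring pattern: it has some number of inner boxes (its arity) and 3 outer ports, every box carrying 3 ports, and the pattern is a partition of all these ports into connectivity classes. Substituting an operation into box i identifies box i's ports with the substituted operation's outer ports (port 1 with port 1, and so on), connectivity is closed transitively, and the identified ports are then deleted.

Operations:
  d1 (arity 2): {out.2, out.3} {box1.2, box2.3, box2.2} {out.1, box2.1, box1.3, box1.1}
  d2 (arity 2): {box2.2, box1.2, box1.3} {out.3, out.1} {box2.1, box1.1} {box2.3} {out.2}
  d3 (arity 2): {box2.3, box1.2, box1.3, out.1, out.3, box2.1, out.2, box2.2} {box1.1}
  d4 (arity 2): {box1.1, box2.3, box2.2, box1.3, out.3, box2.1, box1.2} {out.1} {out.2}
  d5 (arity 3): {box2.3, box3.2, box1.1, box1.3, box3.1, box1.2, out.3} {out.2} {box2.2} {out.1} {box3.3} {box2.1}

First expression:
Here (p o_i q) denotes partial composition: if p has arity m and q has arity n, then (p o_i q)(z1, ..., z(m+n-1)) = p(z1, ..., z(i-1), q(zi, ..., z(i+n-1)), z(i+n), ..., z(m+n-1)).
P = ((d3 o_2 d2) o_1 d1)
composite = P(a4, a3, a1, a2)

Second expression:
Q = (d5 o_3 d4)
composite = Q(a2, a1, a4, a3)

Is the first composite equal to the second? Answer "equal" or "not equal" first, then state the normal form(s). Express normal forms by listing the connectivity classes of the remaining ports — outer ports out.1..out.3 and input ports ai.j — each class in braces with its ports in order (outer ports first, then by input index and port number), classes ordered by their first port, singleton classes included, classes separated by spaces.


In normal form, the first expression is {out.1, out.2, out.3} {a1.1, a2.1} {a1.2, a1.3, a2.2} {a2.3} {a3.1, a4.1, a4.3} {a3.2, a3.3, a4.2}
In normal form, the second expression is {out.1} {out.2} {out.3, a1.3, a2.1, a2.2, a2.3} {a1.1} {a1.2} {a3.1, a3.2, a3.3, a4.1, a4.2, a4.3}
The forms do not match — not equal.

not equal: they reduce to {out.1, out.2, out.3} {a1.1, a2.1} {a1.2, a1.3, a2.2} {a2.3} {a3.1, a4.1, a4.3} {a3.2, a3.3, a4.2} and {out.1} {out.2} {out.3, a1.3, a2.1, a2.2, a2.3} {a1.1} {a1.2} {a3.1, a3.2, a3.3, a4.1, a4.2, a4.3}


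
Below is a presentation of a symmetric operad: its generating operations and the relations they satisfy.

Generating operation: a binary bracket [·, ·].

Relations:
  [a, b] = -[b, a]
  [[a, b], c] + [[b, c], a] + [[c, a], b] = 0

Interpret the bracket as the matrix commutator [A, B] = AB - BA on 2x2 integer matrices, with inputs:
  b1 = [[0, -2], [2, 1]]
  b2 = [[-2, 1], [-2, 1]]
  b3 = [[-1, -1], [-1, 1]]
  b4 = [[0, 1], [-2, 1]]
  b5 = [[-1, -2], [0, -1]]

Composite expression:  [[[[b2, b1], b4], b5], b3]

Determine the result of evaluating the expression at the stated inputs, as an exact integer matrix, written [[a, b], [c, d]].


[[-88, 240], [-64, 88]]

[b2, b1] = [[-2, 7], [8, 2]]
[[b2, b1], b4] = [[-22, 3], [-16, 22]]
[[[b2, b1], b4], b5] = [[-32, 88], [0, 32]]
[[[[b2, b1], b4], b5], b3] = [[-88, 240], [-64, 88]]


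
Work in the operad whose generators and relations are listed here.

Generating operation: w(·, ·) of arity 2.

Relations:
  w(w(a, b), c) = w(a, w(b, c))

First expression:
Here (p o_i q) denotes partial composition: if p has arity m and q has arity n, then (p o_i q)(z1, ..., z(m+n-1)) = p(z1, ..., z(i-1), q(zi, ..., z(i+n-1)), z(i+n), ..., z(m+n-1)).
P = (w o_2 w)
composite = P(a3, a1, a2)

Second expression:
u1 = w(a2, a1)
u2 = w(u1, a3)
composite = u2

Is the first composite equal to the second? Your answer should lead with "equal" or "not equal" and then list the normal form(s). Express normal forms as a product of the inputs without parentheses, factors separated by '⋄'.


Normal form of the first expression: a3 ⋄ a1 ⋄ a2
Normal form of the second expression: a2 ⋄ a1 ⋄ a3
No match — not equal.

not equal; first: a3 ⋄ a1 ⋄ a2; second: a2 ⋄ a1 ⋄ a3


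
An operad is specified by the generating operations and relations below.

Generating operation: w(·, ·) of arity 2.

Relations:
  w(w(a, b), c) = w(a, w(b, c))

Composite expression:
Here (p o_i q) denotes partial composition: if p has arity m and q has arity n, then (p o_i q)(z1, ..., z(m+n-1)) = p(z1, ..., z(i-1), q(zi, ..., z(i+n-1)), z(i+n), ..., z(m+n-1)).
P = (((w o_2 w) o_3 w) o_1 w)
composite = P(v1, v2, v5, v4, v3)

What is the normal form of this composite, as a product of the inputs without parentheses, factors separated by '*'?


v1 * v2 * v5 * v4 * v3

Under associativity of w, the answer is the v's in reading order.
w(v1, v2) unparenthesizes to v1 * v2
w(v4, v3) unparenthesizes to v4 * v3
w(v5, w(v4, v3)) unparenthesizes to v5 * v4 * v3
w(w(v1, v2), w(v5, w(v4, v3))) unparenthesizes to v1 * v2 * v5 * v4 * v3


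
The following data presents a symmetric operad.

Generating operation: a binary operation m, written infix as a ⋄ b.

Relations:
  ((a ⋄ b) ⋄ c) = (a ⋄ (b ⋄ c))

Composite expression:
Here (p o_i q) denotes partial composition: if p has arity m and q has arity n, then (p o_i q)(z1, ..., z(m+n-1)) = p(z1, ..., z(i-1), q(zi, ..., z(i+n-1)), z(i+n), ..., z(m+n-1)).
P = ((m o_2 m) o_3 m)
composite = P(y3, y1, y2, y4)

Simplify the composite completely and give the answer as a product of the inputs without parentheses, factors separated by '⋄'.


Under associativity of m, the answer is the y's in reading order.
(y2 ⋄ y4) linearizes to y2 ⋄ y4
(y1 ⋄ (y2 ⋄ y4)) linearizes to y1 ⋄ y2 ⋄ y4
(y3 ⋄ (y1 ⋄ (y2 ⋄ y4))) linearizes to y3 ⋄ y1 ⋄ y2 ⋄ y4

y3 ⋄ y1 ⋄ y2 ⋄ y4


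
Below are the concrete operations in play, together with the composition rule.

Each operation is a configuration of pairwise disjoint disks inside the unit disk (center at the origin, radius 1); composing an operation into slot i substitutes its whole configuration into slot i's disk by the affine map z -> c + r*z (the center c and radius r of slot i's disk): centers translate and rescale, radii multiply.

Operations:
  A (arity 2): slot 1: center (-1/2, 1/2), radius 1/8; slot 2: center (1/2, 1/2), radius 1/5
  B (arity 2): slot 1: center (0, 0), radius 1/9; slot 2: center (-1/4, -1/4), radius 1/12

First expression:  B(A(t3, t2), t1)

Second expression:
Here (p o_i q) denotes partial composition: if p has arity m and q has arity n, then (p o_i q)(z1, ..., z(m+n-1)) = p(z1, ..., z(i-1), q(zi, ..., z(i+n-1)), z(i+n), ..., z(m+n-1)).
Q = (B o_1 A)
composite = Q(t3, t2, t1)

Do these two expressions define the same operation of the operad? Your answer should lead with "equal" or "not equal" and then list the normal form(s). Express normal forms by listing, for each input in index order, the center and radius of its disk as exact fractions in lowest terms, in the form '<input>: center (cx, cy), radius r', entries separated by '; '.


equal; both compose to t1: center (-1/4, -1/4), radius 1/12; t2: center (1/18, 1/18), radius 1/45; t3: center (-1/18, 1/18), radius 1/72

The first composite normalizes to t1: center (-1/4, -1/4), radius 1/12; t2: center (1/18, 1/18), radius 1/45; t3: center (-1/18, 1/18), radius 1/72
The second composite normalizes to t1: center (-1/4, -1/4), radius 1/12; t2: center (1/18, 1/18), radius 1/45; t3: center (-1/18, 1/18), radius 1/72
Identical normal forms: equal.


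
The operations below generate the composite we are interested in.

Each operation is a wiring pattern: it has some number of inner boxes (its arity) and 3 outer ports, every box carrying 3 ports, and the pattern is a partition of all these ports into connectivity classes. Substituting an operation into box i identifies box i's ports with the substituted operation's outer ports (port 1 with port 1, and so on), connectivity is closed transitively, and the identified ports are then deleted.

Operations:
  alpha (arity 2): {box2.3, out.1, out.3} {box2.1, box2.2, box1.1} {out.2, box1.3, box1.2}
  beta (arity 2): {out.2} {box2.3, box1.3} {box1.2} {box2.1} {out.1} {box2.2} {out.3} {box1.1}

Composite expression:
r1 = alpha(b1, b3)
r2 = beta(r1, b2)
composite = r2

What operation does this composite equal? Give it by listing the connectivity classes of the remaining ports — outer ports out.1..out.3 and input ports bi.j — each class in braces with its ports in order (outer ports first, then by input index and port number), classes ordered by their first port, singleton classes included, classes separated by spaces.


Reachability decides: close wires over beta-identified ports.
after alpha, the pattern on (b1, b3) reads {out.1, out.3, b3.3} {out.2, b1.2, b1.3} {b1.1, b3.1, b3.2} (out.j = its outer ports)
after beta, the pattern on (b1, b3, b2) reads {out.1} {out.2} {out.3} {b1.1, b3.1, b3.2} {b1.2, b1.3} {b2.1} {b2.2} {b2.3, b3.3} (out.j = its outer ports)

{out.1} {out.2} {out.3} {b1.1, b3.1, b3.2} {b1.2, b1.3} {b2.1} {b2.2} {b2.3, b3.3}


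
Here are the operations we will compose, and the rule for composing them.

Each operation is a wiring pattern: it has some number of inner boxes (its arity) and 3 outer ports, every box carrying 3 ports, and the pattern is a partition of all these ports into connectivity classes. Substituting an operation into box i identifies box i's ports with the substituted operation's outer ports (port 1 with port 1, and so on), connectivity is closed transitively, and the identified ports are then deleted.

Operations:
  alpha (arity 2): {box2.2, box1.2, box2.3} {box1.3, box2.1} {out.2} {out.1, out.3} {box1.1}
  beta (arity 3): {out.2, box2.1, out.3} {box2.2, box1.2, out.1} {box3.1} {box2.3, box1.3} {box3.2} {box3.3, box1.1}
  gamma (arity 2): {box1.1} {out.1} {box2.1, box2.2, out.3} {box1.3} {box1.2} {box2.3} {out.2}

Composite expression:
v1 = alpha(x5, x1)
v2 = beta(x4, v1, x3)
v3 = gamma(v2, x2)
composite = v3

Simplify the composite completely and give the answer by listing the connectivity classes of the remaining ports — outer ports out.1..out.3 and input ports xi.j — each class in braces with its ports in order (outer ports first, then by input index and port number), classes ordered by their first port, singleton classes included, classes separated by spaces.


{out.1} {out.2} {out.3, x2.1, x2.2} {x1.1, x5.3} {x1.2, x1.3, x5.2} {x2.3} {x3.1} {x3.2} {x3.3, x4.1} {x4.2} {x4.3} {x5.1}

Two ports join when wires chain via gamma-identified ports.
the subtree at alpha composes to {out.1, out.3} {out.2} {x1.1, x5.3} {x1.2, x1.3, x5.2} {x5.1} on (x5, x1); out.j = own outer ports
the subtree at beta composes to {out.1, x4.2} {out.2, out.3, x4.3} {x1.1, x5.3} {x1.2, x1.3, x5.2} {x3.1} {x3.2} {x3.3, x4.1} {x5.1} on (x4, x5, x1, x3); out.j = own outer ports
the subtree at gamma composes to {out.1} {out.2} {out.3, x2.1, x2.2} {x1.1, x5.3} {x1.2, x1.3, x5.2} {x2.3} {x3.1} {x3.2} {x3.3, x4.1} {x4.2} {x4.3} {x5.1} on (x4, x5, x1, x3, x2); out.j = own outer ports


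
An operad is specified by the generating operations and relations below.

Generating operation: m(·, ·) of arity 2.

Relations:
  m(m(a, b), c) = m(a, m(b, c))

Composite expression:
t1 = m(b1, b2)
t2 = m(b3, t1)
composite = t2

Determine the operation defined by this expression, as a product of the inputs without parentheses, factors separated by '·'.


b3 · b1 · b2

Under associativity of m, the answer is the b's in reading order.
m(b1, b2) reduces to b1 · b2
m(b3, m(b1, b2)) reduces to b3 · b1 · b2


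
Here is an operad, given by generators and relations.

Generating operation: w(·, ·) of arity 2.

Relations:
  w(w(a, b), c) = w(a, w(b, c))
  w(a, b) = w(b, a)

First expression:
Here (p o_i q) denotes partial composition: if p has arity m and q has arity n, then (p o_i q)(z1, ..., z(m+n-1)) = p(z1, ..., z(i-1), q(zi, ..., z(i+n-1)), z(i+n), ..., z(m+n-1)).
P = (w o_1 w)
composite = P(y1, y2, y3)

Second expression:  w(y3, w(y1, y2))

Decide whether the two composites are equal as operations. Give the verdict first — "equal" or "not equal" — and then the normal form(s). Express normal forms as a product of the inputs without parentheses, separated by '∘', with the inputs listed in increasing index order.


equal — both sides give y1 ∘ y2 ∘ y3
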